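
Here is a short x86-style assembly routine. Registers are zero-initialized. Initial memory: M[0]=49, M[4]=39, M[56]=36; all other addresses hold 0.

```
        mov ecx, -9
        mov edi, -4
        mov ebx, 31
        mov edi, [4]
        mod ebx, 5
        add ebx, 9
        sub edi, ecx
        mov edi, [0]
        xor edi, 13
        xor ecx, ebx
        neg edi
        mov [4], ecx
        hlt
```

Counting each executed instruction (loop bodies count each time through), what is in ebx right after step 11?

10

after mov ecx, -9: ecx=-9
after mov edi, -4: edi=-4
after mov ebx, 31: ebx=31
after mov edi, [4]: edi=M[4]=39
after mod ebx, 5: ebx=31%5=1
after add ebx, 9: ebx=1+9=10
after sub edi, ecx: edi=39-(-9)=48
after mov edi, [0]: edi=M[0]=49
after xor edi, 13: edi=49^13=60
after xor ecx, ebx: ecx=(-9)^10=-3
after neg edi: edi=-(60)=-60
After step 11: ebx = 10.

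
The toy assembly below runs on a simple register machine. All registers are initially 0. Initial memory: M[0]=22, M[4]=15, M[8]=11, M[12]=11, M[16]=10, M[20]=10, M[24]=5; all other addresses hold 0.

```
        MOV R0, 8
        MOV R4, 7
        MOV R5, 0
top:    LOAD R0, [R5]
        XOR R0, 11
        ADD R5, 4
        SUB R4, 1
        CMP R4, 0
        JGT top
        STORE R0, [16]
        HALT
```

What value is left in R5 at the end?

R0=8
R4=7
R5=0
R0=M[0]=22
R0=22^11=29
R5=0+4=4
R4=7-1=6
CMP R4, 0  (cmp 6,0)
JGT top: taken
R0=M[4]=15
R0=15^11=4
R5=4+4=8
R4=6-1=5
CMP R4, 0  (cmp 5,0)
JGT top: taken
R0=M[8]=11
R0=11^11=0
R5=8+4=12
R4=5-1=4
CMP R4, 0  (cmp 4,0)
JGT top: taken
R0=M[12]=11
R0=11^11=0
R5=12+4=16
R4=4-1=3
CMP R4, 0  (cmp 3,0)
JGT top: taken
R0=M[16]=10
R0=10^11=1
R5=16+4=20
R4=3-1=2
CMP R4, 0  (cmp 2,0)
JGT top: taken
R0=M[20]=10
R0=10^11=1
R5=20+4=24
R4=2-1=1
CMP R4, 0  (cmp 1,0)
JGT top: taken
R0=M[24]=5
R0=5^11=14
R5=24+4=28
R4=1-1=0
CMP R4, 0  (cmp 0,0)
JGT top: not taken
STORE R0, [16] → M[16]=14
halt.

28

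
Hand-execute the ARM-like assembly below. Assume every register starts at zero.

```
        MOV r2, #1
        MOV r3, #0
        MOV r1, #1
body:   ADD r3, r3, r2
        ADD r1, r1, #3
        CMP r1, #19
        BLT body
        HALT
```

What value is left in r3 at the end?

6

MOV r2, #1 → r2=1
MOV r3, #0 → r3=0
MOV r1, #1 → r1=1
ADD r3, r3, r2 → r3=0+1=1
ADD r1, r1, #3 → r1=1+3=4
CMP r1, #19  (cmp 4,19)
BLT body: taken
ADD r3, r3, r2 → r3=1+1=2
ADD r1, r1, #3 → r1=4+3=7
CMP r1, #19  (cmp 7,19)
BLT body: taken
ADD r3, r3, r2 → r3=2+1=3
ADD r1, r1, #3 → r1=7+3=10
CMP r1, #19  (cmp 10,19)
BLT body: taken
ADD r3, r3, r2 → r3=3+1=4
ADD r1, r1, #3 → r1=10+3=13
CMP r1, #19  (cmp 13,19)
BLT body: taken
ADD r3, r3, r2 → r3=4+1=5
ADD r1, r1, #3 → r1=13+3=16
CMP r1, #19  (cmp 16,19)
BLT body: taken
ADD r3, r3, r2 → r3=5+1=6
ADD r1, r1, #3 → r1=16+3=19
CMP r1, #19  (cmp 19,19)
BLT body: not taken
halt.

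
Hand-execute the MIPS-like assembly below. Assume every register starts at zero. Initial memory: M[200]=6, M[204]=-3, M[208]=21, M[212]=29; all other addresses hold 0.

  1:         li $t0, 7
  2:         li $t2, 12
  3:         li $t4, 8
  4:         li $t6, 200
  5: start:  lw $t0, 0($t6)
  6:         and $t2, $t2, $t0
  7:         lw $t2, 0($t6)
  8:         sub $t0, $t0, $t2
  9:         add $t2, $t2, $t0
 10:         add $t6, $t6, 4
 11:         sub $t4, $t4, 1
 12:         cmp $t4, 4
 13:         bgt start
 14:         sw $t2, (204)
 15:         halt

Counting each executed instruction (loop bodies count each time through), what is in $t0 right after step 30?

after li $t0, 7: $t0=7
after li $t2, 12: $t2=12
after li $t4, 8: $t4=8
after li $t6, 200: $t6=200
after lw $t0, 0($t6): $t0=M[200]=6
after and $t2, $t2, $t0: $t2=12&6=4
after lw $t2, 0($t6): $t2=M[200]=6
after sub $t0, $t0, $t2: $t0=6-6=0
after add $t2, $t2, $t0: $t2=6+0=6
after add $t6, $t6, 4: $t6=200+4=204
after sub $t4, $t4, 1: $t4=8-1=7
cmp $t4, 4  (cmp 7,4)
bgt start: taken
after lw $t0, 0($t6): $t0=M[204]=-3
after and $t2, $t2, $t0: $t2=6&(-3)=4
after lw $t2, 0($t6): $t2=M[204]=-3
after sub $t0, $t0, $t2: $t0=(-3)-(-3)=0
after add $t2, $t2, $t0: $t2=(-3)+0=-3
after add $t6, $t6, 4: $t6=204+4=208
after sub $t4, $t4, 1: $t4=7-1=6
cmp $t4, 4  (cmp 6,4)
bgt start: taken
after lw $t0, 0($t6): $t0=M[208]=21
after and $t2, $t2, $t0: $t2=(-3)&21=21
after lw $t2, 0($t6): $t2=M[208]=21
after sub $t0, $t0, $t2: $t0=21-21=0
after add $t2, $t2, $t0: $t2=21+0=21
after add $t6, $t6, 4: $t6=208+4=212
after sub $t4, $t4, 1: $t4=6-1=5
cmp $t4, 4  (cmp 5,4)
After step 30: $t0 = 0.

0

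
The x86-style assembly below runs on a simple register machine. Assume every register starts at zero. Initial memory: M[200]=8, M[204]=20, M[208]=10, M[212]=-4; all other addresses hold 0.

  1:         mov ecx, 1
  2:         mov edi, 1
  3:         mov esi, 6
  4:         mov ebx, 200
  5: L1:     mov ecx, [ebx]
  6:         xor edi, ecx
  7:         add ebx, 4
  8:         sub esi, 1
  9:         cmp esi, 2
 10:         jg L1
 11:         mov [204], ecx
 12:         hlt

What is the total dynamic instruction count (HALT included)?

30

after mov ecx, 1: ecx=1
after mov edi, 1: edi=1
after mov esi, 6: esi=6
after mov ebx, 200: ebx=200
after mov ecx, [ebx]: ecx=M[200]=8
after xor edi, ecx: edi=1^8=9
after add ebx, 4: ebx=200+4=204
after sub esi, 1: esi=6-1=5
cmp esi, 2  (cmp 5,2)
jg L1: taken
after mov ecx, [ebx]: ecx=M[204]=20
after xor edi, ecx: edi=9^20=29
after add ebx, 4: ebx=204+4=208
after sub esi, 1: esi=5-1=4
cmp esi, 2  (cmp 4,2)
jg L1: taken
after mov ecx, [ebx]: ecx=M[208]=10
after xor edi, ecx: edi=29^10=23
after add ebx, 4: ebx=208+4=212
after sub esi, 1: esi=4-1=3
cmp esi, 2  (cmp 3,2)
jg L1: taken
after mov ecx, [ebx]: ecx=M[212]=-4
after xor edi, ecx: edi=23^(-4)=-21
after add ebx, 4: ebx=212+4=216
after sub esi, 1: esi=3-1=2
cmp esi, 2  (cmp 2,2)
jg L1: not taken
mov [204], ecx → M[204]=-4
halt.
Total executed instructions: 30.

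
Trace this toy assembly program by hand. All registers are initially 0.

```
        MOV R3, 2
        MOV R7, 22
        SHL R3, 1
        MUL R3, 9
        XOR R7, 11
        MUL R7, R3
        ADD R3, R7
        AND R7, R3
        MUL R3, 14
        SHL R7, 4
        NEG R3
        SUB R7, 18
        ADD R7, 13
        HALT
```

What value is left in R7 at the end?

16635

R3=2
R7=22
R3=2<<1=4
R3=4*9=36
R7=22^11=29
R7=29*36=1044
R3=36+1044=1080
R7=1044&1080=1040
R3=1080*14=15120
R7=1040<<4=16640
R3=-(15120)=-15120
R7=16640-18=16622
R7=16622+13=16635
halt.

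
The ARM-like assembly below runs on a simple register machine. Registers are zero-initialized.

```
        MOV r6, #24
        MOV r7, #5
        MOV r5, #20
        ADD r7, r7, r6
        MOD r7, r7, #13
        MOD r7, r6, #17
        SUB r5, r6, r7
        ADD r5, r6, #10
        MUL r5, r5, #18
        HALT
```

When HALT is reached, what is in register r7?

after MOV r6, #24: r6=24
after MOV r7, #5: r7=5
after MOV r5, #20: r5=20
after ADD r7, r7, r6: r7=5+24=29
after MOD r7, r7, #13: r7=29%13=3
after MOD r7, r6, #17: r7=24%17=7
after SUB r5, r6, r7: r5=24-7=17
after ADD r5, r6, #10: r5=24+10=34
after MUL r5, r5, #18: r5=34*18=612
halt.

7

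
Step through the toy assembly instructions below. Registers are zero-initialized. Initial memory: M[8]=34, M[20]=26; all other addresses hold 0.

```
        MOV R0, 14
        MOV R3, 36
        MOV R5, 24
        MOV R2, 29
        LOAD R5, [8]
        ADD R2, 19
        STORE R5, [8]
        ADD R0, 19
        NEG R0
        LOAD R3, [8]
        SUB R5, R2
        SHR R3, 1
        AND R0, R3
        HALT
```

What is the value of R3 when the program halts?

R0=14
R3=36
R5=24
R2=29
R5=M[8]=34
R2=29+19=48
STORE R5, [8] → M[8]=34
R0=14+19=33
R0=-(33)=-33
R3=M[8]=34
R5=34-48=-14
R3=34>>1=17
R0=(-33)&17=17
halt.

17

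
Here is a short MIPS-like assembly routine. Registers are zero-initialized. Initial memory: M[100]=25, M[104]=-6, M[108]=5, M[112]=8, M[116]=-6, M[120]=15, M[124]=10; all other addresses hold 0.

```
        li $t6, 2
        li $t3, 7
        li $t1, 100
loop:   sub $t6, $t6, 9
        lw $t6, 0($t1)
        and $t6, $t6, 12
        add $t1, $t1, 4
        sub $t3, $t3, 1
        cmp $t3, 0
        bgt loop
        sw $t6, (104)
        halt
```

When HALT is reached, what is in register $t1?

128

li $t6, 2 → $t6=2
li $t3, 7 → $t3=7
li $t1, 100 → $t1=100
sub $t6, $t6, 9 → $t6=2-9=-7
lw $t6, 0($t1) → $t6=M[100]=25
and $t6, $t6, 12 → $t6=25&12=8
add $t1, $t1, 4 → $t1=100+4=104
sub $t3, $t3, 1 → $t3=7-1=6
cmp $t3, 0  (cmp 6,0)
bgt loop: taken
sub $t6, $t6, 9 → $t6=8-9=-1
lw $t6, 0($t1) → $t6=M[104]=-6
and $t6, $t6, 12 → $t6=(-6)&12=8
add $t1, $t1, 4 → $t1=104+4=108
sub $t3, $t3, 1 → $t3=6-1=5
cmp $t3, 0  (cmp 5,0)
bgt loop: taken
sub $t6, $t6, 9 → $t6=8-9=-1
lw $t6, 0($t1) → $t6=M[108]=5
and $t6, $t6, 12 → $t6=5&12=4
add $t1, $t1, 4 → $t1=108+4=112
sub $t3, $t3, 1 → $t3=5-1=4
cmp $t3, 0  (cmp 4,0)
bgt loop: taken
sub $t6, $t6, 9 → $t6=4-9=-5
lw $t6, 0($t1) → $t6=M[112]=8
and $t6, $t6, 12 → $t6=8&12=8
add $t1, $t1, 4 → $t1=112+4=116
sub $t3, $t3, 1 → $t3=4-1=3
cmp $t3, 0  (cmp 3,0)
bgt loop: taken
sub $t6, $t6, 9 → $t6=8-9=-1
lw $t6, 0($t1) → $t6=M[116]=-6
and $t6, $t6, 12 → $t6=(-6)&12=8
add $t1, $t1, 4 → $t1=116+4=120
sub $t3, $t3, 1 → $t3=3-1=2
cmp $t3, 0  (cmp 2,0)
bgt loop: taken
sub $t6, $t6, 9 → $t6=8-9=-1
lw $t6, 0($t1) → $t6=M[120]=15
and $t6, $t6, 12 → $t6=15&12=12
add $t1, $t1, 4 → $t1=120+4=124
sub $t3, $t3, 1 → $t3=2-1=1
cmp $t3, 0  (cmp 1,0)
bgt loop: taken
sub $t6, $t6, 9 → $t6=12-9=3
lw $t6, 0($t1) → $t6=M[124]=10
and $t6, $t6, 12 → $t6=10&12=8
add $t1, $t1, 4 → $t1=124+4=128
sub $t3, $t3, 1 → $t3=1-1=0
cmp $t3, 0  (cmp 0,0)
bgt loop: not taken
sw $t6, (104) → M[104]=8
halt.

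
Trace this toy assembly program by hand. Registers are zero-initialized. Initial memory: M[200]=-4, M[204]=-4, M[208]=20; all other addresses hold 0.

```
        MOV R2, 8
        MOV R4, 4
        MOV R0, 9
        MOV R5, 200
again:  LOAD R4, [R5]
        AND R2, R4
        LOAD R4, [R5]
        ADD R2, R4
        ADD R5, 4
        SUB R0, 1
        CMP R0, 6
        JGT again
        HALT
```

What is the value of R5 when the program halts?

MOV R2, 8 → R2=8
MOV R4, 4 → R4=4
MOV R0, 9 → R0=9
MOV R5, 200 → R5=200
LOAD R4, [R5] → R4=M[200]=-4
AND R2, R4 → R2=8&(-4)=8
LOAD R4, [R5] → R4=M[200]=-4
ADD R2, R4 → R2=8+(-4)=4
ADD R5, 4 → R5=200+4=204
SUB R0, 1 → R0=9-1=8
CMP R0, 6  (cmp 8,6)
JGT again: taken
LOAD R4, [R5] → R4=M[204]=-4
AND R2, R4 → R2=4&(-4)=4
LOAD R4, [R5] → R4=M[204]=-4
ADD R2, R4 → R2=4+(-4)=0
ADD R5, 4 → R5=204+4=208
SUB R0, 1 → R0=8-1=7
CMP R0, 6  (cmp 7,6)
JGT again: taken
LOAD R4, [R5] → R4=M[208]=20
AND R2, R4 → R2=0&20=0
LOAD R4, [R5] → R4=M[208]=20
ADD R2, R4 → R2=0+20=20
ADD R5, 4 → R5=208+4=212
SUB R0, 1 → R0=7-1=6
CMP R0, 6  (cmp 6,6)
JGT again: not taken
halt.

212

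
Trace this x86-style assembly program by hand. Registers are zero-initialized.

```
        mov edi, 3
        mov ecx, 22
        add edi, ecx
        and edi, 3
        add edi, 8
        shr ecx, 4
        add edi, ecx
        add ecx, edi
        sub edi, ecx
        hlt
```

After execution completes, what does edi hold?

edi=3
ecx=22
edi=3+22=25
edi=25&3=1
edi=1+8=9
ecx=22>>4=1
edi=9+1=10
ecx=1+10=11
edi=10-11=-1
halt.

-1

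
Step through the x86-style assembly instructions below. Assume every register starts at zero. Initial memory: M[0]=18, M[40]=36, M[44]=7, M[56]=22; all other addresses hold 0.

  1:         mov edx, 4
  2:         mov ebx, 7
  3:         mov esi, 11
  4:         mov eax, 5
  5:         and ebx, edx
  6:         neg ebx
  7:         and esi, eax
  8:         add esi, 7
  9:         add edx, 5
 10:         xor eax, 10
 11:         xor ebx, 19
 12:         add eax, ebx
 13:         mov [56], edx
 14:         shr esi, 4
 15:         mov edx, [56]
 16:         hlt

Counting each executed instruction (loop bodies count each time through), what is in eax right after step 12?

after mov edx, 4: edx=4
after mov ebx, 7: ebx=7
after mov esi, 11: esi=11
after mov eax, 5: eax=5
after and ebx, edx: ebx=7&4=4
after neg ebx: ebx=-(4)=-4
after and esi, eax: esi=11&5=1
after add esi, 7: esi=1+7=8
after add edx, 5: edx=4+5=9
after xor eax, 10: eax=5^10=15
after xor ebx, 19: ebx=(-4)^19=-17
after add eax, ebx: eax=15+(-17)=-2
After step 12: eax = -2.

-2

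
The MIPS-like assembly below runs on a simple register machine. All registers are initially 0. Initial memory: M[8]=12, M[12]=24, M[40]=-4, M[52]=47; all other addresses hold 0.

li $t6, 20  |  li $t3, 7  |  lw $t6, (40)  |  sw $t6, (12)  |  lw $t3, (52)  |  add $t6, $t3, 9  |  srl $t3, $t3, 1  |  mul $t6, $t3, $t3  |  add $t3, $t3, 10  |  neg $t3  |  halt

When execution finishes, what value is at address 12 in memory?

li $t6, 20 → $t6=20
li $t3, 7 → $t3=7
lw $t6, (40) → $t6=M[40]=-4
sw $t6, (12) → M[12]=-4
lw $t3, (52) → $t3=M[52]=47
add $t6, $t3, 9 → $t6=47+9=56
srl $t3, $t3, 1 → $t3=47>>1=23
mul $t6, $t3, $t3 → $t6=23*23=529
add $t3, $t3, 10 → $t3=23+10=33
neg $t3 → $t3=-(33)=-33
halt.

-4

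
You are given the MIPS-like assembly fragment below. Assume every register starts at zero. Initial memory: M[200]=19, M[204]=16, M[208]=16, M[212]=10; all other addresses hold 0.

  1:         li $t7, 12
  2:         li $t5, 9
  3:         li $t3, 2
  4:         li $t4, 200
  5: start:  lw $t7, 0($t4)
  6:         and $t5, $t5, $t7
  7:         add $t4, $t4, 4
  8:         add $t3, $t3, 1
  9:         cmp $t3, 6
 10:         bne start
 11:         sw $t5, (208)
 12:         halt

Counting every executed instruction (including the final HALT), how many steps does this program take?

$t7=12
$t5=9
$t3=2
$t4=200
$t7=M[200]=19
$t5=9&19=1
$t4=200+4=204
$t3=2+1=3
cmp $t3, 6  (cmp 3,6)
bne start: taken
$t7=M[204]=16
$t5=1&16=0
$t4=204+4=208
$t3=3+1=4
cmp $t3, 6  (cmp 4,6)
bne start: taken
$t7=M[208]=16
$t5=0&16=0
$t4=208+4=212
$t3=4+1=5
cmp $t3, 6  (cmp 5,6)
bne start: taken
$t7=M[212]=10
$t5=0&10=0
$t4=212+4=216
$t3=5+1=6
cmp $t3, 6  (cmp 6,6)
bne start: not taken
sw $t5, (208) → M[208]=0
halt.
Total executed instructions: 30.

30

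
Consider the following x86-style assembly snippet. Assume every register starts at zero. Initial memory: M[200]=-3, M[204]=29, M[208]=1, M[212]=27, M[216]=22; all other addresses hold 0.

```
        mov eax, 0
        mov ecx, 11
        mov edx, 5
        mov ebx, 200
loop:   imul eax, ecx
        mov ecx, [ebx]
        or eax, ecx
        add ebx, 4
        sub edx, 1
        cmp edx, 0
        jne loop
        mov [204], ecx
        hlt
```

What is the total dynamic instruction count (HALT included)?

after mov eax, 0: eax=0
after mov ecx, 11: ecx=11
after mov edx, 5: edx=5
after mov ebx, 200: ebx=200
after imul eax, ecx: eax=0*11=0
after mov ecx, [ebx]: ecx=M[200]=-3
after or eax, ecx: eax=0|(-3)=-3
after add ebx, 4: ebx=200+4=204
after sub edx, 1: edx=5-1=4
cmp edx, 0  (cmp 4,0)
jne loop: taken
after imul eax, ecx: eax=(-3)*(-3)=9
after mov ecx, [ebx]: ecx=M[204]=29
after or eax, ecx: eax=9|29=29
after add ebx, 4: ebx=204+4=208
after sub edx, 1: edx=4-1=3
cmp edx, 0  (cmp 3,0)
jne loop: taken
after imul eax, ecx: eax=29*29=841
after mov ecx, [ebx]: ecx=M[208]=1
after or eax, ecx: eax=841|1=841
after add ebx, 4: ebx=208+4=212
after sub edx, 1: edx=3-1=2
cmp edx, 0  (cmp 2,0)
jne loop: taken
after imul eax, ecx: eax=841*1=841
after mov ecx, [ebx]: ecx=M[212]=27
after or eax, ecx: eax=841|27=859
after add ebx, 4: ebx=212+4=216
after sub edx, 1: edx=2-1=1
cmp edx, 0  (cmp 1,0)
jne loop: taken
after imul eax, ecx: eax=859*27=23193
after mov ecx, [ebx]: ecx=M[216]=22
after or eax, ecx: eax=23193|22=23199
after add ebx, 4: ebx=216+4=220
after sub edx, 1: edx=1-1=0
cmp edx, 0  (cmp 0,0)
jne loop: not taken
mov [204], ecx → M[204]=22
halt.
Total executed instructions: 41.

41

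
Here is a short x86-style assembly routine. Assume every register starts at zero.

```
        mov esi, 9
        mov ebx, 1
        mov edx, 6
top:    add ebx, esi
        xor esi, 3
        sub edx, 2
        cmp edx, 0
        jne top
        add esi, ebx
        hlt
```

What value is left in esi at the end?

39

after mov esi, 9: esi=9
after mov ebx, 1: ebx=1
after mov edx, 6: edx=6
after add ebx, esi: ebx=1+9=10
after xor esi, 3: esi=9^3=10
after sub edx, 2: edx=6-2=4
cmp edx, 0  (cmp 4,0)
jne top: taken
after add ebx, esi: ebx=10+10=20
after xor esi, 3: esi=10^3=9
after sub edx, 2: edx=4-2=2
cmp edx, 0  (cmp 2,0)
jne top: taken
after add ebx, esi: ebx=20+9=29
after xor esi, 3: esi=9^3=10
after sub edx, 2: edx=2-2=0
cmp edx, 0  (cmp 0,0)
jne top: not taken
after add esi, ebx: esi=10+29=39
halt.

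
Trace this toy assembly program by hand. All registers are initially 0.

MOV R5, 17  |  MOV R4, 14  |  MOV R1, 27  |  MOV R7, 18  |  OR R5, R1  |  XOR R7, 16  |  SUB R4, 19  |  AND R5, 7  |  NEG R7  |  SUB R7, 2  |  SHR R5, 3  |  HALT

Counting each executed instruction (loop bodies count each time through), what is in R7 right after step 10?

-4

after MOV R5, 17: R5=17
after MOV R4, 14: R4=14
after MOV R1, 27: R1=27
after MOV R7, 18: R7=18
after OR R5, R1: R5=17|27=27
after XOR R7, 16: R7=18^16=2
after SUB R4, 19: R4=14-19=-5
after AND R5, 7: R5=27&7=3
after NEG R7: R7=-(2)=-2
after SUB R7, 2: R7=(-2)-2=-4
After step 10: R7 = -4.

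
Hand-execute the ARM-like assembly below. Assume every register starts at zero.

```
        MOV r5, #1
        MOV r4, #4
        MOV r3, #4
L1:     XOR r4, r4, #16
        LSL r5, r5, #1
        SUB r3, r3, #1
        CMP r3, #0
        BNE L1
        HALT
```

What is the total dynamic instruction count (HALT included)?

24

r5=1
r4=4
r3=4
r4=4^16=20
r5=1<<1=2
r3=4-1=3
CMP r3, #0  (cmp 3,0)
BNE L1: taken
r4=20^16=4
r5=2<<1=4
r3=3-1=2
CMP r3, #0  (cmp 2,0)
BNE L1: taken
r4=4^16=20
r5=4<<1=8
r3=2-1=1
CMP r3, #0  (cmp 1,0)
BNE L1: taken
r4=20^16=4
r5=8<<1=16
r3=1-1=0
CMP r3, #0  (cmp 0,0)
BNE L1: not taken
halt.
Total executed instructions: 24.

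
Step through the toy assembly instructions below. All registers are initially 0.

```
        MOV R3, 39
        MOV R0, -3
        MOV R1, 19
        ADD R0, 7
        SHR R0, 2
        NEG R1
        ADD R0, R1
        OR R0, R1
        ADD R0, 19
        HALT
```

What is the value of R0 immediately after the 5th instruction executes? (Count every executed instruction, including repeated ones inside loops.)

1

MOV R3, 39 → R3=39
MOV R0, -3 → R0=-3
MOV R1, 19 → R1=19
ADD R0, 7 → R0=(-3)+7=4
SHR R0, 2 → R0=4>>2=1
After step 5: R0 = 1.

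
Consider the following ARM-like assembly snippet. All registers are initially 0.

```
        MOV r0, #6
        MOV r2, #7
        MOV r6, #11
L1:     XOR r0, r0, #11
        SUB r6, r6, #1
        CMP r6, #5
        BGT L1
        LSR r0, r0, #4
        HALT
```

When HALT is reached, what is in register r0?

0

r0=6
r2=7
r6=11
r0=6^11=13
r6=11-1=10
CMP r6, #5  (cmp 10,5)
BGT L1: taken
r0=13^11=6
r6=10-1=9
CMP r6, #5  (cmp 9,5)
BGT L1: taken
r0=6^11=13
r6=9-1=8
CMP r6, #5  (cmp 8,5)
BGT L1: taken
r0=13^11=6
r6=8-1=7
CMP r6, #5  (cmp 7,5)
BGT L1: taken
r0=6^11=13
r6=7-1=6
CMP r6, #5  (cmp 6,5)
BGT L1: taken
r0=13^11=6
r6=6-1=5
CMP r6, #5  (cmp 5,5)
BGT L1: not taken
r0=6>>4=0
halt.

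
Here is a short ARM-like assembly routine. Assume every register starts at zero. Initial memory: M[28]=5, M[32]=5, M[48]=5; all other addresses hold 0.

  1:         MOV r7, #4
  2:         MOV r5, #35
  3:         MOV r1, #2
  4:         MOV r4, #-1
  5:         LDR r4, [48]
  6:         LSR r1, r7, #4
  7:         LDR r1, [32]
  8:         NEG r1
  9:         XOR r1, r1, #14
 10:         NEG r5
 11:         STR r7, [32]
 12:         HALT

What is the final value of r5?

after MOV r7, #4: r7=4
after MOV r5, #35: r5=35
after MOV r1, #2: r1=2
after MOV r4, #-1: r4=-1
after LDR r4, [48]: r4=M[48]=5
after LSR r1, r7, #4: r1=4>>4=0
after LDR r1, [32]: r1=M[32]=5
after NEG r1: r1=-(5)=-5
after XOR r1, r1, #14: r1=(-5)^14=-11
after NEG r5: r5=-(35)=-35
STR r7, [32] → M[32]=4
halt.

-35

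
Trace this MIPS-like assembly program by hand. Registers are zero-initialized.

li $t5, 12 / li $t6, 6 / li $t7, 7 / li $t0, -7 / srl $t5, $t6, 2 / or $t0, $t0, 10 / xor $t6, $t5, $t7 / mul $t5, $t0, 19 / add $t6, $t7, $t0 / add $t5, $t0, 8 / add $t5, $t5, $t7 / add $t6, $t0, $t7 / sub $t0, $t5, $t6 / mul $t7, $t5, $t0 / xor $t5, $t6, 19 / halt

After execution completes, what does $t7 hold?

$t5=12
$t6=6
$t7=7
$t0=-7
$t5=6>>2=1
$t0=(-7)|10=-5
$t6=1^7=6
$t5=(-5)*19=-95
$t6=7+(-5)=2
$t5=(-5)+8=3
$t5=3+7=10
$t6=(-5)+7=2
$t0=10-2=8
$t7=10*8=80
$t5=2^19=17
halt.

80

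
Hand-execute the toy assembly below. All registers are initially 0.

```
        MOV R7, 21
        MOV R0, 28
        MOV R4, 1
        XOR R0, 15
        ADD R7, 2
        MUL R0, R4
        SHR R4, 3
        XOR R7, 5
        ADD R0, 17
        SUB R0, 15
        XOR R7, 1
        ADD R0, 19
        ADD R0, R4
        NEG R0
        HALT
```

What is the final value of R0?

MOV R7, 21 → R7=21
MOV R0, 28 → R0=28
MOV R4, 1 → R4=1
XOR R0, 15 → R0=28^15=19
ADD R7, 2 → R7=21+2=23
MUL R0, R4 → R0=19*1=19
SHR R4, 3 → R4=1>>3=0
XOR R7, 5 → R7=23^5=18
ADD R0, 17 → R0=19+17=36
SUB R0, 15 → R0=36-15=21
XOR R7, 1 → R7=18^1=19
ADD R0, 19 → R0=21+19=40
ADD R0, R4 → R0=40+0=40
NEG R0 → R0=-(40)=-40
halt.

-40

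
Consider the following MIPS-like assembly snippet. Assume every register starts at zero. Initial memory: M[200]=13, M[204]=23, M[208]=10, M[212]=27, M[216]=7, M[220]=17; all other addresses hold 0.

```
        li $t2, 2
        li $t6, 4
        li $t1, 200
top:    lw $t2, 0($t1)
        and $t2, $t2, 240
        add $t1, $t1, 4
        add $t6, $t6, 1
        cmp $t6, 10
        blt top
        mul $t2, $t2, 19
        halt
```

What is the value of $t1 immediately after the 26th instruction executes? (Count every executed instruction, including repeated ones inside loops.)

216

li $t2, 2 → $t2=2
li $t6, 4 → $t6=4
li $t1, 200 → $t1=200
lw $t2, 0($t1) → $t2=M[200]=13
and $t2, $t2, 240 → $t2=13&240=0
add $t1, $t1, 4 → $t1=200+4=204
add $t6, $t6, 1 → $t6=4+1=5
cmp $t6, 10  (cmp 5,10)
blt top: taken
lw $t2, 0($t1) → $t2=M[204]=23
and $t2, $t2, 240 → $t2=23&240=16
add $t1, $t1, 4 → $t1=204+4=208
add $t6, $t6, 1 → $t6=5+1=6
cmp $t6, 10  (cmp 6,10)
blt top: taken
lw $t2, 0($t1) → $t2=M[208]=10
and $t2, $t2, 240 → $t2=10&240=0
add $t1, $t1, 4 → $t1=208+4=212
add $t6, $t6, 1 → $t6=6+1=7
cmp $t6, 10  (cmp 7,10)
blt top: taken
lw $t2, 0($t1) → $t2=M[212]=27
and $t2, $t2, 240 → $t2=27&240=16
add $t1, $t1, 4 → $t1=212+4=216
add $t6, $t6, 1 → $t6=7+1=8
cmp $t6, 10  (cmp 8,10)
After step 26: $t1 = 216.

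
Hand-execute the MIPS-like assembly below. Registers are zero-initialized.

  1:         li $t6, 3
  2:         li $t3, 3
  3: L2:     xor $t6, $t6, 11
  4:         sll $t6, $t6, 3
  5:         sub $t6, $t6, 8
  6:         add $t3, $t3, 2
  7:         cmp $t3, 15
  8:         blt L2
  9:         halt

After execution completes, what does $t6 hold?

1685200

li $t6, 3 → $t6=3
li $t3, 3 → $t3=3
xor $t6, $t6, 11 → $t6=3^11=8
sll $t6, $t6, 3 → $t6=8<<3=64
sub $t6, $t6, 8 → $t6=64-8=56
add $t3, $t3, 2 → $t3=3+2=5
cmp $t3, 15  (cmp 5,15)
blt L2: taken
xor $t6, $t6, 11 → $t6=56^11=51
sll $t6, $t6, 3 → $t6=51<<3=408
sub $t6, $t6, 8 → $t6=408-8=400
add $t3, $t3, 2 → $t3=5+2=7
cmp $t3, 15  (cmp 7,15)
blt L2: taken
xor $t6, $t6, 11 → $t6=400^11=411
sll $t6, $t6, 3 → $t6=411<<3=3288
sub $t6, $t6, 8 → $t6=3288-8=3280
add $t3, $t3, 2 → $t3=7+2=9
cmp $t3, 15  (cmp 9,15)
blt L2: taken
xor $t6, $t6, 11 → $t6=3280^11=3291
sll $t6, $t6, 3 → $t6=3291<<3=26328
sub $t6, $t6, 8 → $t6=26328-8=26320
add $t3, $t3, 2 → $t3=9+2=11
cmp $t3, 15  (cmp 11,15)
blt L2: taken
xor $t6, $t6, 11 → $t6=26320^11=26331
sll $t6, $t6, 3 → $t6=26331<<3=210648
sub $t6, $t6, 8 → $t6=210648-8=210640
add $t3, $t3, 2 → $t3=11+2=13
cmp $t3, 15  (cmp 13,15)
blt L2: taken
xor $t6, $t6, 11 → $t6=210640^11=210651
sll $t6, $t6, 3 → $t6=210651<<3=1685208
sub $t6, $t6, 8 → $t6=1685208-8=1685200
add $t3, $t3, 2 → $t3=13+2=15
cmp $t3, 15  (cmp 15,15)
blt L2: not taken
halt.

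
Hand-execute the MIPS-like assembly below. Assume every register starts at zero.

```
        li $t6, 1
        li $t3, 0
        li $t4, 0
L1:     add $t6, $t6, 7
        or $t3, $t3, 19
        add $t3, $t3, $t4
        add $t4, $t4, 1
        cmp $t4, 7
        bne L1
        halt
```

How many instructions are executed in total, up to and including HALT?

46

li $t6, 1 → $t6=1
li $t3, 0 → $t3=0
li $t4, 0 → $t4=0
add $t6, $t6, 7 → $t6=1+7=8
or $t3, $t3, 19 → $t3=0|19=19
add $t3, $t3, $t4 → $t3=19+0=19
add $t4, $t4, 1 → $t4=0+1=1
cmp $t4, 7  (cmp 1,7)
bne L1: taken
add $t6, $t6, 7 → $t6=8+7=15
or $t3, $t3, 19 → $t3=19|19=19
add $t3, $t3, $t4 → $t3=19+1=20
add $t4, $t4, 1 → $t4=1+1=2
cmp $t4, 7  (cmp 2,7)
bne L1: taken
add $t6, $t6, 7 → $t6=15+7=22
or $t3, $t3, 19 → $t3=20|19=23
add $t3, $t3, $t4 → $t3=23+2=25
add $t4, $t4, 1 → $t4=2+1=3
cmp $t4, 7  (cmp 3,7)
bne L1: taken
add $t6, $t6, 7 → $t6=22+7=29
or $t3, $t3, 19 → $t3=25|19=27
add $t3, $t3, $t4 → $t3=27+3=30
add $t4, $t4, 1 → $t4=3+1=4
cmp $t4, 7  (cmp 4,7)
bne L1: taken
add $t6, $t6, 7 → $t6=29+7=36
or $t3, $t3, 19 → $t3=30|19=31
add $t3, $t3, $t4 → $t3=31+4=35
add $t4, $t4, 1 → $t4=4+1=5
cmp $t4, 7  (cmp 5,7)
bne L1: taken
add $t6, $t6, 7 → $t6=36+7=43
or $t3, $t3, 19 → $t3=35|19=51
add $t3, $t3, $t4 → $t3=51+5=56
add $t4, $t4, 1 → $t4=5+1=6
cmp $t4, 7  (cmp 6,7)
bne L1: taken
add $t6, $t6, 7 → $t6=43+7=50
or $t3, $t3, 19 → $t3=56|19=59
add $t3, $t3, $t4 → $t3=59+6=65
add $t4, $t4, 1 → $t4=6+1=7
cmp $t4, 7  (cmp 7,7)
bne L1: not taken
halt.
Total executed instructions: 46.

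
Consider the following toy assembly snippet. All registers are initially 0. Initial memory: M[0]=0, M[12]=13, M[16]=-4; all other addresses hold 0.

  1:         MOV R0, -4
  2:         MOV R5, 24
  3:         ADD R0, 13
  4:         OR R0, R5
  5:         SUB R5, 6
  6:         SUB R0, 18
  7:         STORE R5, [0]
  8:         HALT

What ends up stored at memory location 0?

18

MOV R0, -4 → R0=-4
MOV R5, 24 → R5=24
ADD R0, 13 → R0=(-4)+13=9
OR R0, R5 → R0=9|24=25
SUB R5, 6 → R5=24-6=18
SUB R0, 18 → R0=25-18=7
STORE R5, [0] → M[0]=18
halt.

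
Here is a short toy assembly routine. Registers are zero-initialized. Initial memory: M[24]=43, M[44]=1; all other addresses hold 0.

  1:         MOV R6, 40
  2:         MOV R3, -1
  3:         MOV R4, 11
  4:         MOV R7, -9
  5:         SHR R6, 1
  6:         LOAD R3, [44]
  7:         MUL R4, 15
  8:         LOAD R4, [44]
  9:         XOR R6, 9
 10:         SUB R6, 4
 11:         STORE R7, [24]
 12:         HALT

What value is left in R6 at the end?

25

R6=40
R3=-1
R4=11
R7=-9
R6=40>>1=20
R3=M[44]=1
R4=11*15=165
R4=M[44]=1
R6=20^9=29
R6=29-4=25
STORE R7, [24] → M[24]=-9
halt.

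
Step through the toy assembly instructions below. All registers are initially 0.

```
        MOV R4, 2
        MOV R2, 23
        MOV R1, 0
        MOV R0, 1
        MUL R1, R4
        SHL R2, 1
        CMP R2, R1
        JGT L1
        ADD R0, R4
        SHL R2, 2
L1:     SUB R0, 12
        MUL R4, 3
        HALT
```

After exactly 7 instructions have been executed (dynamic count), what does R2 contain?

MOV R4, 2 → R4=2
MOV R2, 23 → R2=23
MOV R1, 0 → R1=0
MOV R0, 1 → R0=1
MUL R1, R4 → R1=0*2=0
SHL R2, 1 → R2=23<<1=46
CMP R2, R1  (cmp 46,0)
After step 7: R2 = 46.

46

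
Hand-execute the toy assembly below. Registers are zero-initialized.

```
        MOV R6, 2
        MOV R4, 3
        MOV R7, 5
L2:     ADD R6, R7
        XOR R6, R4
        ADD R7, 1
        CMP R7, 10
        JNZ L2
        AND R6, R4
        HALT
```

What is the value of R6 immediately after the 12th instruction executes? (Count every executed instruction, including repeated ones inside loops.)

R6=2
R4=3
R7=5
R6=2+5=7
R6=7^3=4
R7=5+1=6
CMP R7, 10  (cmp 6,10)
JNZ L2: taken
R6=4+6=10
R6=10^3=9
R7=6+1=7
CMP R7, 10  (cmp 7,10)
After step 12: R6 = 9.

9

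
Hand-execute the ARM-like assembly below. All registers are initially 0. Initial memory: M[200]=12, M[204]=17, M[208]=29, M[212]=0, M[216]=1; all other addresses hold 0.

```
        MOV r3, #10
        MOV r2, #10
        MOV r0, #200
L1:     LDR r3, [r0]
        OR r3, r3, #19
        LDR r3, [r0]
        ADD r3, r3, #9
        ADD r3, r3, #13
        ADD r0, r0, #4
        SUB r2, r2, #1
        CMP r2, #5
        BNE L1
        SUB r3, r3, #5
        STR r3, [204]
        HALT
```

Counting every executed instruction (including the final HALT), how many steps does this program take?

after MOV r3, #10: r3=10
after MOV r2, #10: r2=10
after MOV r0, #200: r0=200
after LDR r3, [r0]: r3=M[200]=12
after OR r3, r3, #19: r3=12|19=31
after LDR r3, [r0]: r3=M[200]=12
after ADD r3, r3, #9: r3=12+9=21
after ADD r3, r3, #13: r3=21+13=34
after ADD r0, r0, #4: r0=200+4=204
after SUB r2, r2, #1: r2=10-1=9
CMP r2, #5  (cmp 9,5)
BNE L1: taken
after LDR r3, [r0]: r3=M[204]=17
after OR r3, r3, #19: r3=17|19=19
after LDR r3, [r0]: r3=M[204]=17
after ADD r3, r3, #9: r3=17+9=26
after ADD r3, r3, #13: r3=26+13=39
after ADD r0, r0, #4: r0=204+4=208
after SUB r2, r2, #1: r2=9-1=8
CMP r2, #5  (cmp 8,5)
BNE L1: taken
after LDR r3, [r0]: r3=M[208]=29
after OR r3, r3, #19: r3=29|19=31
after LDR r3, [r0]: r3=M[208]=29
after ADD r3, r3, #9: r3=29+9=38
after ADD r3, r3, #13: r3=38+13=51
after ADD r0, r0, #4: r0=208+4=212
after SUB r2, r2, #1: r2=8-1=7
CMP r2, #5  (cmp 7,5)
BNE L1: taken
after LDR r3, [r0]: r3=M[212]=0
after OR r3, r3, #19: r3=0|19=19
after LDR r3, [r0]: r3=M[212]=0
after ADD r3, r3, #9: r3=0+9=9
after ADD r3, r3, #13: r3=9+13=22
after ADD r0, r0, #4: r0=212+4=216
after SUB r2, r2, #1: r2=7-1=6
CMP r2, #5  (cmp 6,5)
BNE L1: taken
after LDR r3, [r0]: r3=M[216]=1
after OR r3, r3, #19: r3=1|19=19
after LDR r3, [r0]: r3=M[216]=1
after ADD r3, r3, #9: r3=1+9=10
after ADD r3, r3, #13: r3=10+13=23
after ADD r0, r0, #4: r0=216+4=220
after SUB r2, r2, #1: r2=6-1=5
CMP r2, #5  (cmp 5,5)
BNE L1: not taken
after SUB r3, r3, #5: r3=23-5=18
STR r3, [204] → M[204]=18
halt.
Total executed instructions: 51.

51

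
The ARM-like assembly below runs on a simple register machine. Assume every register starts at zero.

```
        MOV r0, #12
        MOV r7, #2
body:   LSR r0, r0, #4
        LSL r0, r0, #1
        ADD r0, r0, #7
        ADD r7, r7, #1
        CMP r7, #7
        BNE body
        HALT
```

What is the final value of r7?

7

MOV r0, #12 → r0=12
MOV r7, #2 → r7=2
LSR r0, r0, #4 → r0=12>>4=0
LSL r0, r0, #1 → r0=0<<1=0
ADD r0, r0, #7 → r0=0+7=7
ADD r7, r7, #1 → r7=2+1=3
CMP r7, #7  (cmp 3,7)
BNE body: taken
LSR r0, r0, #4 → r0=7>>4=0
LSL r0, r0, #1 → r0=0<<1=0
ADD r0, r0, #7 → r0=0+7=7
ADD r7, r7, #1 → r7=3+1=4
CMP r7, #7  (cmp 4,7)
BNE body: taken
LSR r0, r0, #4 → r0=7>>4=0
LSL r0, r0, #1 → r0=0<<1=0
ADD r0, r0, #7 → r0=0+7=7
ADD r7, r7, #1 → r7=4+1=5
CMP r7, #7  (cmp 5,7)
BNE body: taken
LSR r0, r0, #4 → r0=7>>4=0
LSL r0, r0, #1 → r0=0<<1=0
ADD r0, r0, #7 → r0=0+7=7
ADD r7, r7, #1 → r7=5+1=6
CMP r7, #7  (cmp 6,7)
BNE body: taken
LSR r0, r0, #4 → r0=7>>4=0
LSL r0, r0, #1 → r0=0<<1=0
ADD r0, r0, #7 → r0=0+7=7
ADD r7, r7, #1 → r7=6+1=7
CMP r7, #7  (cmp 7,7)
BNE body: not taken
halt.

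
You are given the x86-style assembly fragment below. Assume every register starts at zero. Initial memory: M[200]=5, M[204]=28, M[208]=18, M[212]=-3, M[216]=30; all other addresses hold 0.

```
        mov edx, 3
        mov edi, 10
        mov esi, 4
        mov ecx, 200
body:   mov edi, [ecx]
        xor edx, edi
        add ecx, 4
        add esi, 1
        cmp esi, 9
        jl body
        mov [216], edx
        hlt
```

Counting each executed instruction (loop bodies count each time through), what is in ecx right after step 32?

after mov edx, 3: edx=3
after mov edi, 10: edi=10
after mov esi, 4: esi=4
after mov ecx, 200: ecx=200
after mov edi, [ecx]: edi=M[200]=5
after xor edx, edi: edx=3^5=6
after add ecx, 4: ecx=200+4=204
after add esi, 1: esi=4+1=5
cmp esi, 9  (cmp 5,9)
jl body: taken
after mov edi, [ecx]: edi=M[204]=28
after xor edx, edi: edx=6^28=26
after add ecx, 4: ecx=204+4=208
after add esi, 1: esi=5+1=6
cmp esi, 9  (cmp 6,9)
jl body: taken
after mov edi, [ecx]: edi=M[208]=18
after xor edx, edi: edx=26^18=8
after add ecx, 4: ecx=208+4=212
after add esi, 1: esi=6+1=7
cmp esi, 9  (cmp 7,9)
jl body: taken
after mov edi, [ecx]: edi=M[212]=-3
after xor edx, edi: edx=8^(-3)=-11
after add ecx, 4: ecx=212+4=216
after add esi, 1: esi=7+1=8
cmp esi, 9  (cmp 8,9)
jl body: taken
after mov edi, [ecx]: edi=M[216]=30
after xor edx, edi: edx=(-11)^30=-21
after add ecx, 4: ecx=216+4=220
after add esi, 1: esi=8+1=9
After step 32: ecx = 220.

220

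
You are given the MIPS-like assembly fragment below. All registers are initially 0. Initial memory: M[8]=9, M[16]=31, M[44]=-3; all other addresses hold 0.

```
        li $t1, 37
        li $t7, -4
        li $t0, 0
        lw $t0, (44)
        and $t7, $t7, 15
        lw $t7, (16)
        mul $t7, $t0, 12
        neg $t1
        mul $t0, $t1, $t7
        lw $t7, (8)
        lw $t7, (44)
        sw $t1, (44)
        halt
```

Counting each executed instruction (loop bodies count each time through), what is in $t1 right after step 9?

after li $t1, 37: $t1=37
after li $t7, -4: $t7=-4
after li $t0, 0: $t0=0
after lw $t0, (44): $t0=M[44]=-3
after and $t7, $t7, 15: $t7=(-4)&15=12
after lw $t7, (16): $t7=M[16]=31
after mul $t7, $t0, 12: $t7=(-3)*12=-36
after neg $t1: $t1=-(37)=-37
after mul $t0, $t1, $t7: $t0=(-37)*(-36)=1332
After step 9: $t1 = -37.

-37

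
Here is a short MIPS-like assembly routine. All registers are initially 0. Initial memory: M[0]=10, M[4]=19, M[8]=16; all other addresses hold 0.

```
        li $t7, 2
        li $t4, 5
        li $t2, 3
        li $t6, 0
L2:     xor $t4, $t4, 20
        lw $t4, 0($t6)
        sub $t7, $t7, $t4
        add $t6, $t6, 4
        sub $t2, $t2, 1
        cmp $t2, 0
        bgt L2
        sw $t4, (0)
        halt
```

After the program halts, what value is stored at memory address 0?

16

after li $t7, 2: $t7=2
after li $t4, 5: $t4=5
after li $t2, 3: $t2=3
after li $t6, 0: $t6=0
after xor $t4, $t4, 20: $t4=5^20=17
after lw $t4, 0($t6): $t4=M[0]=10
after sub $t7, $t7, $t4: $t7=2-10=-8
after add $t6, $t6, 4: $t6=0+4=4
after sub $t2, $t2, 1: $t2=3-1=2
cmp $t2, 0  (cmp 2,0)
bgt L2: taken
after xor $t4, $t4, 20: $t4=10^20=30
after lw $t4, 0($t6): $t4=M[4]=19
after sub $t7, $t7, $t4: $t7=(-8)-19=-27
after add $t6, $t6, 4: $t6=4+4=8
after sub $t2, $t2, 1: $t2=2-1=1
cmp $t2, 0  (cmp 1,0)
bgt L2: taken
after xor $t4, $t4, 20: $t4=19^20=7
after lw $t4, 0($t6): $t4=M[8]=16
after sub $t7, $t7, $t4: $t7=(-27)-16=-43
after add $t6, $t6, 4: $t6=8+4=12
after sub $t2, $t2, 1: $t2=1-1=0
cmp $t2, 0  (cmp 0,0)
bgt L2: not taken
sw $t4, (0) → M[0]=16
halt.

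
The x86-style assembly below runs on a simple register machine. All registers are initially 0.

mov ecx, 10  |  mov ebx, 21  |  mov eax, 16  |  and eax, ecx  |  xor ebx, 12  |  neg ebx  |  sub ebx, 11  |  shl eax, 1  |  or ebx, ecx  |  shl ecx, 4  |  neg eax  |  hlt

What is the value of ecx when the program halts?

160

after mov ecx, 10: ecx=10
after mov ebx, 21: ebx=21
after mov eax, 16: eax=16
after and eax, ecx: eax=16&10=0
after xor ebx, 12: ebx=21^12=25
after neg ebx: ebx=-(25)=-25
after sub ebx, 11: ebx=(-25)-11=-36
after shl eax, 1: eax=0<<1=0
after or ebx, ecx: ebx=(-36)|10=-34
after shl ecx, 4: ecx=10<<4=160
after neg eax: eax=-(0)=0
halt.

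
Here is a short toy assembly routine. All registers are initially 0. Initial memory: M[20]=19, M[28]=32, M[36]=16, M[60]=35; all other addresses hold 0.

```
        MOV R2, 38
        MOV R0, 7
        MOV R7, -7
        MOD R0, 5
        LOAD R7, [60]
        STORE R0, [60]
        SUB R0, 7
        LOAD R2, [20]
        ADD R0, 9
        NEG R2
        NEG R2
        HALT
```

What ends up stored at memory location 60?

R2=38
R0=7
R7=-7
R0=7%5=2
R7=M[60]=35
STORE R0, [60] → M[60]=2
R0=2-7=-5
R2=M[20]=19
R0=(-5)+9=4
R2=-(19)=-19
R2=-(-19)=19
halt.

2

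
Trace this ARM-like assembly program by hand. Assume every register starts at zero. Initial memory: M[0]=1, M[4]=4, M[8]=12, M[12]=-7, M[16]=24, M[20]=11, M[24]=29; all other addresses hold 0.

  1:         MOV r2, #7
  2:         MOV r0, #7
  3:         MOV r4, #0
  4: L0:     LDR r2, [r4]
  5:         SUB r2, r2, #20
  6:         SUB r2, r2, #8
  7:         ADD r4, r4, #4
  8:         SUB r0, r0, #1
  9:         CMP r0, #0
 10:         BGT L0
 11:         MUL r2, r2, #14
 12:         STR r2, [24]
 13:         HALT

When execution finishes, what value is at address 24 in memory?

r2=7
r0=7
r4=0
r2=M[0]=1
r2=1-20=-19
r2=(-19)-8=-27
r4=0+4=4
r0=7-1=6
CMP r0, #0  (cmp 6,0)
BGT L0: taken
r2=M[4]=4
r2=4-20=-16
r2=(-16)-8=-24
r4=4+4=8
r0=6-1=5
CMP r0, #0  (cmp 5,0)
BGT L0: taken
r2=M[8]=12
r2=12-20=-8
r2=(-8)-8=-16
r4=8+4=12
r0=5-1=4
CMP r0, #0  (cmp 4,0)
BGT L0: taken
r2=M[12]=-7
r2=(-7)-20=-27
r2=(-27)-8=-35
r4=12+4=16
r0=4-1=3
CMP r0, #0  (cmp 3,0)
BGT L0: taken
r2=M[16]=24
r2=24-20=4
r2=4-8=-4
r4=16+4=20
r0=3-1=2
CMP r0, #0  (cmp 2,0)
BGT L0: taken
r2=M[20]=11
r2=11-20=-9
r2=(-9)-8=-17
r4=20+4=24
r0=2-1=1
CMP r0, #0  (cmp 1,0)
BGT L0: taken
r2=M[24]=29
r2=29-20=9
r2=9-8=1
r4=24+4=28
r0=1-1=0
CMP r0, #0  (cmp 0,0)
BGT L0: not taken
r2=1*14=14
STR r2, [24] → M[24]=14
halt.

14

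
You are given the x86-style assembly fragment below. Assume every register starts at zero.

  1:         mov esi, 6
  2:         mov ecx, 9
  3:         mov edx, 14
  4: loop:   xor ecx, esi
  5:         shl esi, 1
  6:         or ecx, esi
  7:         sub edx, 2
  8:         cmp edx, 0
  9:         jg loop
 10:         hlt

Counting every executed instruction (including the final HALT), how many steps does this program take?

46

after mov esi, 6: esi=6
after mov ecx, 9: ecx=9
after mov edx, 14: edx=14
after xor ecx, esi: ecx=9^6=15
after shl esi, 1: esi=6<<1=12
after or ecx, esi: ecx=15|12=15
after sub edx, 2: edx=14-2=12
cmp edx, 0  (cmp 12,0)
jg loop: taken
after xor ecx, esi: ecx=15^12=3
after shl esi, 1: esi=12<<1=24
after or ecx, esi: ecx=3|24=27
after sub edx, 2: edx=12-2=10
cmp edx, 0  (cmp 10,0)
jg loop: taken
after xor ecx, esi: ecx=27^24=3
after shl esi, 1: esi=24<<1=48
after or ecx, esi: ecx=3|48=51
after sub edx, 2: edx=10-2=8
cmp edx, 0  (cmp 8,0)
jg loop: taken
after xor ecx, esi: ecx=51^48=3
after shl esi, 1: esi=48<<1=96
after or ecx, esi: ecx=3|96=99
after sub edx, 2: edx=8-2=6
cmp edx, 0  (cmp 6,0)
jg loop: taken
after xor ecx, esi: ecx=99^96=3
after shl esi, 1: esi=96<<1=192
after or ecx, esi: ecx=3|192=195
after sub edx, 2: edx=6-2=4
cmp edx, 0  (cmp 4,0)
jg loop: taken
after xor ecx, esi: ecx=195^192=3
after shl esi, 1: esi=192<<1=384
after or ecx, esi: ecx=3|384=387
after sub edx, 2: edx=4-2=2
cmp edx, 0  (cmp 2,0)
jg loop: taken
after xor ecx, esi: ecx=387^384=3
after shl esi, 1: esi=384<<1=768
after or ecx, esi: ecx=3|768=771
after sub edx, 2: edx=2-2=0
cmp edx, 0  (cmp 0,0)
jg loop: not taken
halt.
Total executed instructions: 46.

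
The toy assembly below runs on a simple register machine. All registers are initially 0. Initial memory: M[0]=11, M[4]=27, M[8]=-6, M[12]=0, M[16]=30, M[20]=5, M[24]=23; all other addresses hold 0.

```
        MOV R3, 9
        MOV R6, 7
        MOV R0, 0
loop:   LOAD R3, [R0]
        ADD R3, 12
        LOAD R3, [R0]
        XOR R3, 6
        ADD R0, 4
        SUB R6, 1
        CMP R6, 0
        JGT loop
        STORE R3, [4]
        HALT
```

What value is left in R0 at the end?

MOV R3, 9 → R3=9
MOV R6, 7 → R6=7
MOV R0, 0 → R0=0
LOAD R3, [R0] → R3=M[0]=11
ADD R3, 12 → R3=11+12=23
LOAD R3, [R0] → R3=M[0]=11
XOR R3, 6 → R3=11^6=13
ADD R0, 4 → R0=0+4=4
SUB R6, 1 → R6=7-1=6
CMP R6, 0  (cmp 6,0)
JGT loop: taken
LOAD R3, [R0] → R3=M[4]=27
ADD R3, 12 → R3=27+12=39
LOAD R3, [R0] → R3=M[4]=27
XOR R3, 6 → R3=27^6=29
ADD R0, 4 → R0=4+4=8
SUB R6, 1 → R6=6-1=5
CMP R6, 0  (cmp 5,0)
JGT loop: taken
LOAD R3, [R0] → R3=M[8]=-6
ADD R3, 12 → R3=(-6)+12=6
LOAD R3, [R0] → R3=M[8]=-6
XOR R3, 6 → R3=(-6)^6=-4
ADD R0, 4 → R0=8+4=12
SUB R6, 1 → R6=5-1=4
CMP R6, 0  (cmp 4,0)
JGT loop: taken
LOAD R3, [R0] → R3=M[12]=0
ADD R3, 12 → R3=0+12=12
LOAD R3, [R0] → R3=M[12]=0
XOR R3, 6 → R3=0^6=6
ADD R0, 4 → R0=12+4=16
SUB R6, 1 → R6=4-1=3
CMP R6, 0  (cmp 3,0)
JGT loop: taken
LOAD R3, [R0] → R3=M[16]=30
ADD R3, 12 → R3=30+12=42
LOAD R3, [R0] → R3=M[16]=30
XOR R3, 6 → R3=30^6=24
ADD R0, 4 → R0=16+4=20
SUB R6, 1 → R6=3-1=2
CMP R6, 0  (cmp 2,0)
JGT loop: taken
LOAD R3, [R0] → R3=M[20]=5
ADD R3, 12 → R3=5+12=17
LOAD R3, [R0] → R3=M[20]=5
XOR R3, 6 → R3=5^6=3
ADD R0, 4 → R0=20+4=24
SUB R6, 1 → R6=2-1=1
CMP R6, 0  (cmp 1,0)
JGT loop: taken
LOAD R3, [R0] → R3=M[24]=23
ADD R3, 12 → R3=23+12=35
LOAD R3, [R0] → R3=M[24]=23
XOR R3, 6 → R3=23^6=17
ADD R0, 4 → R0=24+4=28
SUB R6, 1 → R6=1-1=0
CMP R6, 0  (cmp 0,0)
JGT loop: not taken
STORE R3, [4] → M[4]=17
halt.

28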